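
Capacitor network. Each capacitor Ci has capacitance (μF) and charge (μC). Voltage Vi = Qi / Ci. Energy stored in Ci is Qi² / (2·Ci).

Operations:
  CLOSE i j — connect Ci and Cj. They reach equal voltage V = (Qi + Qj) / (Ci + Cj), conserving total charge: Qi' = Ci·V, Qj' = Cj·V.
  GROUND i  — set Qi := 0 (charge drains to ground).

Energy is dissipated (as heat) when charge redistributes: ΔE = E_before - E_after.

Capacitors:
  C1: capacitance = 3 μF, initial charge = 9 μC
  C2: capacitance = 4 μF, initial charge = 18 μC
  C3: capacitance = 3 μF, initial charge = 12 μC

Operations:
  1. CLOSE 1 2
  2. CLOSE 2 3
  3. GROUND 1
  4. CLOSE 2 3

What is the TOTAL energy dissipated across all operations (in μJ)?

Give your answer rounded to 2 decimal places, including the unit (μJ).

Initial: C1(3μF, Q=9μC, V=3.00V), C2(4μF, Q=18μC, V=4.50V), C3(3μF, Q=12μC, V=4.00V)
Op 1: CLOSE 1-2: Q_total=27.00, C_total=7.00, V=3.86; Q1=11.57, Q2=15.43; dissipated=1.929
Op 2: CLOSE 2-3: Q_total=27.43, C_total=7.00, V=3.92; Q2=15.67, Q3=11.76; dissipated=0.017
Op 3: GROUND 1: Q1=0; energy lost=22.316
Op 4: CLOSE 2-3: Q_total=27.43, C_total=7.00, V=3.92; Q2=15.67, Q3=11.76; dissipated=0.000
Total dissipated: 24.262 μJ

Answer: 24.26 μJ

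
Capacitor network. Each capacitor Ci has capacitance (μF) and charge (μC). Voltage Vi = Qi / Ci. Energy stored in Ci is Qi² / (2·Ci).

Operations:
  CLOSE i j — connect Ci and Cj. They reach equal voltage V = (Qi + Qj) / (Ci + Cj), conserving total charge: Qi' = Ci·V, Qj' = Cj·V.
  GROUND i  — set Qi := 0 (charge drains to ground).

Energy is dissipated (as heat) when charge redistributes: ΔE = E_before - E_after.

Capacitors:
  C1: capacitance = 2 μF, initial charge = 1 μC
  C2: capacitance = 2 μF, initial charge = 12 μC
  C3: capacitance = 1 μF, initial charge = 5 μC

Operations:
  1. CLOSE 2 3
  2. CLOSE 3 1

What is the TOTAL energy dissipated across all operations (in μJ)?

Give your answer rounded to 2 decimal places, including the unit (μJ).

Answer: 9.23 μJ

Derivation:
Initial: C1(2μF, Q=1μC, V=0.50V), C2(2μF, Q=12μC, V=6.00V), C3(1μF, Q=5μC, V=5.00V)
Op 1: CLOSE 2-3: Q_total=17.00, C_total=3.00, V=5.67; Q2=11.33, Q3=5.67; dissipated=0.333
Op 2: CLOSE 3-1: Q_total=6.67, C_total=3.00, V=2.22; Q3=2.22, Q1=4.44; dissipated=8.898
Total dissipated: 9.231 μJ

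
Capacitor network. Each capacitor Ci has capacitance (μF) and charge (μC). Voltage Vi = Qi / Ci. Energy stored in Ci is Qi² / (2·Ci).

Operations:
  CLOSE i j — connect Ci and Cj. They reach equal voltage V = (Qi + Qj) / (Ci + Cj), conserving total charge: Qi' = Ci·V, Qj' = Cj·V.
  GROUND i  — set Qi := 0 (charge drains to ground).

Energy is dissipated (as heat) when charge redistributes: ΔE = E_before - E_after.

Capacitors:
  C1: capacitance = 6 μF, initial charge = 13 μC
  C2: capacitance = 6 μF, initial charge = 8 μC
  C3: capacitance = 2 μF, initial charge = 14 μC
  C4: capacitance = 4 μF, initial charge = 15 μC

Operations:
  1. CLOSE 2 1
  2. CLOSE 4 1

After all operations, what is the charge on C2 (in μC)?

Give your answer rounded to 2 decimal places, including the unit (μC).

Initial: C1(6μF, Q=13μC, V=2.17V), C2(6μF, Q=8μC, V=1.33V), C3(2μF, Q=14μC, V=7.00V), C4(4μF, Q=15μC, V=3.75V)
Op 1: CLOSE 2-1: Q_total=21.00, C_total=12.00, V=1.75; Q2=10.50, Q1=10.50; dissipated=1.042
Op 2: CLOSE 4-1: Q_total=25.50, C_total=10.00, V=2.55; Q4=10.20, Q1=15.30; dissipated=4.800
Final charges: Q1=15.30, Q2=10.50, Q3=14.00, Q4=10.20

Answer: 10.50 μC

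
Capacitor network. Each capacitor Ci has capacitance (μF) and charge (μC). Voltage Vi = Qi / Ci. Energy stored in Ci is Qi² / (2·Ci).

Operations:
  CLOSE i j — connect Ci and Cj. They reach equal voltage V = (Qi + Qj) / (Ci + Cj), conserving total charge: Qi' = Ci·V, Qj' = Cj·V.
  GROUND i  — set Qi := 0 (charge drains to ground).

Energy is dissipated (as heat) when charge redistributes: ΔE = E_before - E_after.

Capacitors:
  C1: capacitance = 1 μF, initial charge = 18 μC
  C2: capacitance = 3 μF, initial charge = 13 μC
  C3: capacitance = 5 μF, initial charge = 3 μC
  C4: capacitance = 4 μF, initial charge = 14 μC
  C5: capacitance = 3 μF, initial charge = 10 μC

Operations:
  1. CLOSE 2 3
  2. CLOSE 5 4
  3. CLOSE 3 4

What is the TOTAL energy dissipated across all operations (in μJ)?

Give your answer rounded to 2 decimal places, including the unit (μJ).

Initial: C1(1μF, Q=18μC, V=18.00V), C2(3μF, Q=13μC, V=4.33V), C3(5μF, Q=3μC, V=0.60V), C4(4μF, Q=14μC, V=3.50V), C5(3μF, Q=10μC, V=3.33V)
Op 1: CLOSE 2-3: Q_total=16.00, C_total=8.00, V=2.00; Q2=6.00, Q3=10.00; dissipated=13.067
Op 2: CLOSE 5-4: Q_total=24.00, C_total=7.00, V=3.43; Q5=10.29, Q4=13.71; dissipated=0.024
Op 3: CLOSE 3-4: Q_total=23.71, C_total=9.00, V=2.63; Q3=13.17, Q4=10.54; dissipated=2.268
Total dissipated: 15.358 μJ

Answer: 15.36 μJ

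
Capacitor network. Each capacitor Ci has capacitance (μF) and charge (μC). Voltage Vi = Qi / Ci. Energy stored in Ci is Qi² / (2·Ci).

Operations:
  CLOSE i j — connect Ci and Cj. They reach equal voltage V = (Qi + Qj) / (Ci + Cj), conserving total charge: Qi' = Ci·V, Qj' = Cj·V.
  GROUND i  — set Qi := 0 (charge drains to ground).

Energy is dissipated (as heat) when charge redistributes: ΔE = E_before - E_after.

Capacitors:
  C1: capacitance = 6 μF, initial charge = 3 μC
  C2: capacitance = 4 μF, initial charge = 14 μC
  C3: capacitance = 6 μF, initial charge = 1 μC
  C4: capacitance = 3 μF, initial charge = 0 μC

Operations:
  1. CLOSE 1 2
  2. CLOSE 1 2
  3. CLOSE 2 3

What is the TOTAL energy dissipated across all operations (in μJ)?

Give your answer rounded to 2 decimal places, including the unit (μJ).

Initial: C1(6μF, Q=3μC, V=0.50V), C2(4μF, Q=14μC, V=3.50V), C3(6μF, Q=1μC, V=0.17V), C4(3μF, Q=0μC, V=0.00V)
Op 1: CLOSE 1-2: Q_total=17.00, C_total=10.00, V=1.70; Q1=10.20, Q2=6.80; dissipated=10.800
Op 2: CLOSE 1-2: Q_total=17.00, C_total=10.00, V=1.70; Q1=10.20, Q2=6.80; dissipated=0.000
Op 3: CLOSE 2-3: Q_total=7.80, C_total=10.00, V=0.78; Q2=3.12, Q3=4.68; dissipated=2.821
Total dissipated: 13.621 μJ

Answer: 13.62 μJ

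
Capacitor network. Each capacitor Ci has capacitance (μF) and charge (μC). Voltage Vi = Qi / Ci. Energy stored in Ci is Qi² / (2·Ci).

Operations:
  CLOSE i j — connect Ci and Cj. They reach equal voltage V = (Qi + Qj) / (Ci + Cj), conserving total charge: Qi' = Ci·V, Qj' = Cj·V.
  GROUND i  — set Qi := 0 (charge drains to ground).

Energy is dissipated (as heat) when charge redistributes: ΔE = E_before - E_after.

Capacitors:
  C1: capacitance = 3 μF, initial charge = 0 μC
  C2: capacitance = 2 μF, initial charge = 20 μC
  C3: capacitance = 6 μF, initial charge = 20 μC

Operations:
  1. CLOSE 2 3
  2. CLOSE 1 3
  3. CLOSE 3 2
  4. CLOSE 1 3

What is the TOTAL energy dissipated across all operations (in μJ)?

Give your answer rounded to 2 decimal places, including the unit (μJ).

Answer: 60.59 μJ

Derivation:
Initial: C1(3μF, Q=0μC, V=0.00V), C2(2μF, Q=20μC, V=10.00V), C3(6μF, Q=20μC, V=3.33V)
Op 1: CLOSE 2-3: Q_total=40.00, C_total=8.00, V=5.00; Q2=10.00, Q3=30.00; dissipated=33.333
Op 2: CLOSE 1-3: Q_total=30.00, C_total=9.00, V=3.33; Q1=10.00, Q3=20.00; dissipated=25.000
Op 3: CLOSE 3-2: Q_total=30.00, C_total=8.00, V=3.75; Q3=22.50, Q2=7.50; dissipated=2.083
Op 4: CLOSE 1-3: Q_total=32.50, C_total=9.00, V=3.61; Q1=10.83, Q3=21.67; dissipated=0.174
Total dissipated: 60.590 μJ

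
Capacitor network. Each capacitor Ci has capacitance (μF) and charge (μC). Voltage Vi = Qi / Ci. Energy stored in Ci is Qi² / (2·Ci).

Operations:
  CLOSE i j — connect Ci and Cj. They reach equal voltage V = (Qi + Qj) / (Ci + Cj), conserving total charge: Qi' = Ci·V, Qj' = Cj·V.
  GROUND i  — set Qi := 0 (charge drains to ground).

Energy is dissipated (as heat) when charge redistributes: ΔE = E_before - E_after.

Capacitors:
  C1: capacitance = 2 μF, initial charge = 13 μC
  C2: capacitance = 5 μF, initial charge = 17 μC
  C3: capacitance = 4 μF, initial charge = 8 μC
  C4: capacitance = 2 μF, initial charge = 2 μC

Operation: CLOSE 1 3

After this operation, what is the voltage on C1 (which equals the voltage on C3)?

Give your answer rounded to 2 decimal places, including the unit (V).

Initial: C1(2μF, Q=13μC, V=6.50V), C2(5μF, Q=17μC, V=3.40V), C3(4μF, Q=8μC, V=2.00V), C4(2μF, Q=2μC, V=1.00V)
Op 1: CLOSE 1-3: Q_total=21.00, C_total=6.00, V=3.50; Q1=7.00, Q3=14.00; dissipated=13.500

Answer: 3.50 V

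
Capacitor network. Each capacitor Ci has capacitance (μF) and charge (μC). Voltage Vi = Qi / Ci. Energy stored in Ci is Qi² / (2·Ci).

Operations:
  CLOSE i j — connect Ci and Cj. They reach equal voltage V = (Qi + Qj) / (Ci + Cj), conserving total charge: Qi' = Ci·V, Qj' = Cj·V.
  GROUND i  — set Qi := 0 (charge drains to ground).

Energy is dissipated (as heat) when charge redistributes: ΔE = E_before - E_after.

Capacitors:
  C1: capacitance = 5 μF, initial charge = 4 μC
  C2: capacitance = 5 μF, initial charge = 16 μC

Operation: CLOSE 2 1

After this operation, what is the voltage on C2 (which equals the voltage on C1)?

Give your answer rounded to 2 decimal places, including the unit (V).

Answer: 2.00 V

Derivation:
Initial: C1(5μF, Q=4μC, V=0.80V), C2(5μF, Q=16μC, V=3.20V)
Op 1: CLOSE 2-1: Q_total=20.00, C_total=10.00, V=2.00; Q2=10.00, Q1=10.00; dissipated=7.200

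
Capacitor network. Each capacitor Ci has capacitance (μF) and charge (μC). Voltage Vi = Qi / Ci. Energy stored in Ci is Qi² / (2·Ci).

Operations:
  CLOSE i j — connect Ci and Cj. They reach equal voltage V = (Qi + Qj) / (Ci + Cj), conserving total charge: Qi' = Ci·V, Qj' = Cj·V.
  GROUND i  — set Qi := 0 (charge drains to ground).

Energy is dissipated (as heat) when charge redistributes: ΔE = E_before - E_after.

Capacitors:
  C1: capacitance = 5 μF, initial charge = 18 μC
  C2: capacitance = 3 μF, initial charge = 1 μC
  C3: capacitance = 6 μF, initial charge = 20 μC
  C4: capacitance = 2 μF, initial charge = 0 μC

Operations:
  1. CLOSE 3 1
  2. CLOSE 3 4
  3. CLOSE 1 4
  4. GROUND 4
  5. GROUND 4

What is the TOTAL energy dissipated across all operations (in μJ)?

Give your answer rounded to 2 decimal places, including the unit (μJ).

Initial: C1(5μF, Q=18μC, V=3.60V), C2(3μF, Q=1μC, V=0.33V), C3(6μF, Q=20μC, V=3.33V), C4(2μF, Q=0μC, V=0.00V)
Op 1: CLOSE 3-1: Q_total=38.00, C_total=11.00, V=3.45; Q3=20.73, Q1=17.27; dissipated=0.097
Op 2: CLOSE 3-4: Q_total=20.73, C_total=8.00, V=2.59; Q3=15.55, Q4=5.18; dissipated=8.950
Op 3: CLOSE 1-4: Q_total=22.45, C_total=7.00, V=3.21; Q1=16.04, Q4=6.42; dissipated=0.533
Op 4: GROUND 4: Q4=0; energy lost=10.290
Op 5: GROUND 4: Q4=0; energy lost=0.000
Total dissipated: 19.870 μJ

Answer: 19.87 μJ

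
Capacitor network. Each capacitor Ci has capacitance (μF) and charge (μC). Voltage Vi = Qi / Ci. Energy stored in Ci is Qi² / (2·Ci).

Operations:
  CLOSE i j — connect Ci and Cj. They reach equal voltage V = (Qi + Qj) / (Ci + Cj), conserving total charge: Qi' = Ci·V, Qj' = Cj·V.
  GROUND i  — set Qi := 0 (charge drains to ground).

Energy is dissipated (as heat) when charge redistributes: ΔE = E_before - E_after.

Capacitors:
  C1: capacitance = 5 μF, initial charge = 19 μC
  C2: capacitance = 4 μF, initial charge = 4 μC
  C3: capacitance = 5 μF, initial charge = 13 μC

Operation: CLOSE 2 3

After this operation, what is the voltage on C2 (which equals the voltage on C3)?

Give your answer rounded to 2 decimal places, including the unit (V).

Initial: C1(5μF, Q=19μC, V=3.80V), C2(4μF, Q=4μC, V=1.00V), C3(5μF, Q=13μC, V=2.60V)
Op 1: CLOSE 2-3: Q_total=17.00, C_total=9.00, V=1.89; Q2=7.56, Q3=9.44; dissipated=2.844

Answer: 1.89 V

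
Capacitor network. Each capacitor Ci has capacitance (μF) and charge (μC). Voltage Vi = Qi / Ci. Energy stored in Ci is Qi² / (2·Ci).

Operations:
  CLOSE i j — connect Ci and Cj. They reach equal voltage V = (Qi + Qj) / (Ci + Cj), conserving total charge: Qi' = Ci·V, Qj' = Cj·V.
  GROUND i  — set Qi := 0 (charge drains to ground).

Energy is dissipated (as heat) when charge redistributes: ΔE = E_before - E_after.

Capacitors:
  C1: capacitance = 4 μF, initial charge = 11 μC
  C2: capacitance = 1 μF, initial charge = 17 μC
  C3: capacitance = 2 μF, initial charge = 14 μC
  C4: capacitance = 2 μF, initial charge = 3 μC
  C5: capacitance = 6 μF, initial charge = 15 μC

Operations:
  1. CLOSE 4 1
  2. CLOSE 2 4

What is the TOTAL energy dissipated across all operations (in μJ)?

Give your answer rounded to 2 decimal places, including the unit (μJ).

Initial: C1(4μF, Q=11μC, V=2.75V), C2(1μF, Q=17μC, V=17.00V), C3(2μF, Q=14μC, V=7.00V), C4(2μF, Q=3μC, V=1.50V), C5(6μF, Q=15μC, V=2.50V)
Op 1: CLOSE 4-1: Q_total=14.00, C_total=6.00, V=2.33; Q4=4.67, Q1=9.33; dissipated=1.042
Op 2: CLOSE 2-4: Q_total=21.67, C_total=3.00, V=7.22; Q2=7.22, Q4=14.44; dissipated=71.704
Total dissipated: 72.745 μJ

Answer: 72.75 μJ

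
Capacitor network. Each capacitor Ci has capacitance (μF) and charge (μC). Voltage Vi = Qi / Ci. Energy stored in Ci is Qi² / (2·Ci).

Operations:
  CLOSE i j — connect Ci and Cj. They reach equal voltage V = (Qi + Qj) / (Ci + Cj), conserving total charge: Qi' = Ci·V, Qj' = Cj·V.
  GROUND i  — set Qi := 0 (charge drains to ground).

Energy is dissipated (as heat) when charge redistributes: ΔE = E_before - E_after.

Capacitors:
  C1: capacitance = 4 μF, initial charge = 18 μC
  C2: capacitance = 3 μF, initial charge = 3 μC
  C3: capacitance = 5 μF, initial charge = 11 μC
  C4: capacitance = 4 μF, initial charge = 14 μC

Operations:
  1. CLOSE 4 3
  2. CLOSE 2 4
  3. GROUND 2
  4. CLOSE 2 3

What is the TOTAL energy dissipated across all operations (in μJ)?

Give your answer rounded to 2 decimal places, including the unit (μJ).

Answer: 17.92 μJ

Derivation:
Initial: C1(4μF, Q=18μC, V=4.50V), C2(3μF, Q=3μC, V=1.00V), C3(5μF, Q=11μC, V=2.20V), C4(4μF, Q=14μC, V=3.50V)
Op 1: CLOSE 4-3: Q_total=25.00, C_total=9.00, V=2.78; Q4=11.11, Q3=13.89; dissipated=1.878
Op 2: CLOSE 2-4: Q_total=14.11, C_total=7.00, V=2.02; Q2=6.05, Q4=8.06; dissipated=2.709
Op 3: GROUND 2: Q2=0; energy lost=6.096
Op 4: CLOSE 2-3: Q_total=13.89, C_total=8.00, V=1.74; Q2=5.21, Q3=8.68; dissipated=7.234
Total dissipated: 17.916 μJ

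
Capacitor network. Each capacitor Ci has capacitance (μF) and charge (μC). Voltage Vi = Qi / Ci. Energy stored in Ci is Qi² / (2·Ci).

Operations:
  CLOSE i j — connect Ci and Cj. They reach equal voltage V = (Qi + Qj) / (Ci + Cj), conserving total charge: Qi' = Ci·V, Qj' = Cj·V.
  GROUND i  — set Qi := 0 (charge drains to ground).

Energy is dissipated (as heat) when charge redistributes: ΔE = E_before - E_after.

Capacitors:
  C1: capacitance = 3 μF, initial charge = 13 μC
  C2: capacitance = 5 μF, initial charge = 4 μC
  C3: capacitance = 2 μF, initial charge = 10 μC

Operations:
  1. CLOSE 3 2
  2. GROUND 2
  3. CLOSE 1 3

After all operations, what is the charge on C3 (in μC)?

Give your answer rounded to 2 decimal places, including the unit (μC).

Initial: C1(3μF, Q=13μC, V=4.33V), C2(5μF, Q=4μC, V=0.80V), C3(2μF, Q=10μC, V=5.00V)
Op 1: CLOSE 3-2: Q_total=14.00, C_total=7.00, V=2.00; Q3=4.00, Q2=10.00; dissipated=12.600
Op 2: GROUND 2: Q2=0; energy lost=10.000
Op 3: CLOSE 1-3: Q_total=17.00, C_total=5.00, V=3.40; Q1=10.20, Q3=6.80; dissipated=3.267
Final charges: Q1=10.20, Q2=0.00, Q3=6.80

Answer: 6.80 μC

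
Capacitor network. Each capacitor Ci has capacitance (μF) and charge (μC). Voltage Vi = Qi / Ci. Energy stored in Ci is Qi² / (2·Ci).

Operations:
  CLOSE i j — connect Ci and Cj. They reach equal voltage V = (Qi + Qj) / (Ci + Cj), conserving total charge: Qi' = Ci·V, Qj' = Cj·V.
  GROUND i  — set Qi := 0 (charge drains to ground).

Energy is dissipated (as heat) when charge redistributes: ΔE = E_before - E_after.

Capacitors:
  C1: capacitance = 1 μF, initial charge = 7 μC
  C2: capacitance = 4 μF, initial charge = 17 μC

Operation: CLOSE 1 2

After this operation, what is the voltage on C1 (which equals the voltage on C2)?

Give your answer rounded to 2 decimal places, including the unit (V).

Initial: C1(1μF, Q=7μC, V=7.00V), C2(4μF, Q=17μC, V=4.25V)
Op 1: CLOSE 1-2: Q_total=24.00, C_total=5.00, V=4.80; Q1=4.80, Q2=19.20; dissipated=3.025

Answer: 4.80 V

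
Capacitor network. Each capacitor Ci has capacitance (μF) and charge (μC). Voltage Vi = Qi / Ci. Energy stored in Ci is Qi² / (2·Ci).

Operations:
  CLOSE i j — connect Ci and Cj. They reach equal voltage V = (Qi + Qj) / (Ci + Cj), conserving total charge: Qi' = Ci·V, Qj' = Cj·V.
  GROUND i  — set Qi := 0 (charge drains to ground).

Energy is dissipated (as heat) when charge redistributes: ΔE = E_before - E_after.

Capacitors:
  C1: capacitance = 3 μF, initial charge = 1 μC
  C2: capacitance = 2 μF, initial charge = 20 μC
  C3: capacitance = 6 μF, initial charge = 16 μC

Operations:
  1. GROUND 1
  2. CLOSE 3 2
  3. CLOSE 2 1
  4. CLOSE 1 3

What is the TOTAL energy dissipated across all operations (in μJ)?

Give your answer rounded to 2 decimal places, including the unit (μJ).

Answer: 59.94 μJ

Derivation:
Initial: C1(3μF, Q=1μC, V=0.33V), C2(2μF, Q=20μC, V=10.00V), C3(6μF, Q=16μC, V=2.67V)
Op 1: GROUND 1: Q1=0; energy lost=0.167
Op 2: CLOSE 3-2: Q_total=36.00, C_total=8.00, V=4.50; Q3=27.00, Q2=9.00; dissipated=40.333
Op 3: CLOSE 2-1: Q_total=9.00, C_total=5.00, V=1.80; Q2=3.60, Q1=5.40; dissipated=12.150
Op 4: CLOSE 1-3: Q_total=32.40, C_total=9.00, V=3.60; Q1=10.80, Q3=21.60; dissipated=7.290
Total dissipated: 59.940 μJ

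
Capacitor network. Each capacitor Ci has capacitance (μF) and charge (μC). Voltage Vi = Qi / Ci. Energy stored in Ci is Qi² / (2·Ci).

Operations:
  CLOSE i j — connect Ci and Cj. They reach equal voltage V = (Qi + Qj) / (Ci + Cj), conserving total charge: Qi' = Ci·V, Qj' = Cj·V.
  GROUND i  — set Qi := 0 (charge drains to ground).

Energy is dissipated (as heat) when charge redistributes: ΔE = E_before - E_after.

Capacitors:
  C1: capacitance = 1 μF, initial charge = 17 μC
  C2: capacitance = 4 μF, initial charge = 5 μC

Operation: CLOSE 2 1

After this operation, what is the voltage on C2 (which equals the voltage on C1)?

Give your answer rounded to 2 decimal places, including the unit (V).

Initial: C1(1μF, Q=17μC, V=17.00V), C2(4μF, Q=5μC, V=1.25V)
Op 1: CLOSE 2-1: Q_total=22.00, C_total=5.00, V=4.40; Q2=17.60, Q1=4.40; dissipated=99.225

Answer: 4.40 V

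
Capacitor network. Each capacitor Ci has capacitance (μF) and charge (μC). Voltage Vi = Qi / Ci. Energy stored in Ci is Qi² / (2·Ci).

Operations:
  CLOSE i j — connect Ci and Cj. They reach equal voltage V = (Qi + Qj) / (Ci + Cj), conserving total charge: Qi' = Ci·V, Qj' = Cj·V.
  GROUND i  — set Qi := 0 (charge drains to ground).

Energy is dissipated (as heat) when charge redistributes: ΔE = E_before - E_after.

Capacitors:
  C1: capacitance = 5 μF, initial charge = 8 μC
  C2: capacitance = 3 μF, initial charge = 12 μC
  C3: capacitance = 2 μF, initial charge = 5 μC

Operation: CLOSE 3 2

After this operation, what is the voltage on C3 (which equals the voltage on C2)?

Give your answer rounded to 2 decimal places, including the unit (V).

Answer: 3.40 V

Derivation:
Initial: C1(5μF, Q=8μC, V=1.60V), C2(3μF, Q=12μC, V=4.00V), C3(2μF, Q=5μC, V=2.50V)
Op 1: CLOSE 3-2: Q_total=17.00, C_total=5.00, V=3.40; Q3=6.80, Q2=10.20; dissipated=1.350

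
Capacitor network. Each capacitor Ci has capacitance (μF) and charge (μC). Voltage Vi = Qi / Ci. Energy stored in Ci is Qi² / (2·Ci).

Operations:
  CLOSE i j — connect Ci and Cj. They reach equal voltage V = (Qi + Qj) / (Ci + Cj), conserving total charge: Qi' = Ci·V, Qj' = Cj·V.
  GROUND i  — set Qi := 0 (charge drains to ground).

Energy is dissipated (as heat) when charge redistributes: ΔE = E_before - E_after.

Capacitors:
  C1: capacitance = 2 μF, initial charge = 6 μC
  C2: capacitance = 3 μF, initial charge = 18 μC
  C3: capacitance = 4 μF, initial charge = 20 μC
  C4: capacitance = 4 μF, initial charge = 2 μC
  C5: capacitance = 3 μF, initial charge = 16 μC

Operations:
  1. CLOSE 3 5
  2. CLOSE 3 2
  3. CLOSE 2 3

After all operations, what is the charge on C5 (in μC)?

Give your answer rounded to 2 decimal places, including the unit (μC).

Answer: 15.43 μC

Derivation:
Initial: C1(2μF, Q=6μC, V=3.00V), C2(3μF, Q=18μC, V=6.00V), C3(4μF, Q=20μC, V=5.00V), C4(4μF, Q=2μC, V=0.50V), C5(3μF, Q=16μC, V=5.33V)
Op 1: CLOSE 3-5: Q_total=36.00, C_total=7.00, V=5.14; Q3=20.57, Q5=15.43; dissipated=0.095
Op 2: CLOSE 3-2: Q_total=38.57, C_total=7.00, V=5.51; Q3=22.04, Q2=16.53; dissipated=0.630
Op 3: CLOSE 2-3: Q_total=38.57, C_total=7.00, V=5.51; Q2=16.53, Q3=22.04; dissipated=0.000
Final charges: Q1=6.00, Q2=16.53, Q3=22.04, Q4=2.00, Q5=15.43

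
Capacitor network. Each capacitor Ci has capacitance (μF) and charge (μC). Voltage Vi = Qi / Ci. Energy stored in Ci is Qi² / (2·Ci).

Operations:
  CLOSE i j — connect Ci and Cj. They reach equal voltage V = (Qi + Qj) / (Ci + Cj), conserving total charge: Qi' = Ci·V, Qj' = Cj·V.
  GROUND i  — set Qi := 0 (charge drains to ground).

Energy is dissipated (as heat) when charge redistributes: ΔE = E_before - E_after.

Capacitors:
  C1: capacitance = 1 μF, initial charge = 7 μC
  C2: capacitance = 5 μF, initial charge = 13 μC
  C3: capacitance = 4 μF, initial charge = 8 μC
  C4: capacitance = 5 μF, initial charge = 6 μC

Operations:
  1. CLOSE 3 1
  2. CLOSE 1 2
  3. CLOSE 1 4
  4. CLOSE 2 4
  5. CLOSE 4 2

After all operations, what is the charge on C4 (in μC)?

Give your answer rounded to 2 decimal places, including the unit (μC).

Answer: 10.28 μC

Derivation:
Initial: C1(1μF, Q=7μC, V=7.00V), C2(5μF, Q=13μC, V=2.60V), C3(4μF, Q=8μC, V=2.00V), C4(5μF, Q=6μC, V=1.20V)
Op 1: CLOSE 3-1: Q_total=15.00, C_total=5.00, V=3.00; Q3=12.00, Q1=3.00; dissipated=10.000
Op 2: CLOSE 1-2: Q_total=16.00, C_total=6.00, V=2.67; Q1=2.67, Q2=13.33; dissipated=0.067
Op 3: CLOSE 1-4: Q_total=8.67, C_total=6.00, V=1.44; Q1=1.44, Q4=7.22; dissipated=0.896
Op 4: CLOSE 2-4: Q_total=20.56, C_total=10.00, V=2.06; Q2=10.28, Q4=10.28; dissipated=1.867
Op 5: CLOSE 4-2: Q_total=20.56, C_total=10.00, V=2.06; Q4=10.28, Q2=10.28; dissipated=0.000
Final charges: Q1=1.44, Q2=10.28, Q3=12.00, Q4=10.28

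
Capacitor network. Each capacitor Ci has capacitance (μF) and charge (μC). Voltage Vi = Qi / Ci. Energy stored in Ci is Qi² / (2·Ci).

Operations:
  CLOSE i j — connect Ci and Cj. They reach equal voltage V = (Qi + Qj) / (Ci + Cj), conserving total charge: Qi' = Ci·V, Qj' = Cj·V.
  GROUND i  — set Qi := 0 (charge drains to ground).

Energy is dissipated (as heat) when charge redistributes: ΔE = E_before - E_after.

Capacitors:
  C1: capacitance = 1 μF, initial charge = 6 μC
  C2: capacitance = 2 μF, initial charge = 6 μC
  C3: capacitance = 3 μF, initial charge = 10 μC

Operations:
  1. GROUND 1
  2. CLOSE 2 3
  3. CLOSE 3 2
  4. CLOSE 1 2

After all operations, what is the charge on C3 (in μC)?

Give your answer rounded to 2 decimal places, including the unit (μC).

Answer: 9.60 μC

Derivation:
Initial: C1(1μF, Q=6μC, V=6.00V), C2(2μF, Q=6μC, V=3.00V), C3(3μF, Q=10μC, V=3.33V)
Op 1: GROUND 1: Q1=0; energy lost=18.000
Op 2: CLOSE 2-3: Q_total=16.00, C_total=5.00, V=3.20; Q2=6.40, Q3=9.60; dissipated=0.067
Op 3: CLOSE 3-2: Q_total=16.00, C_total=5.00, V=3.20; Q3=9.60, Q2=6.40; dissipated=0.000
Op 4: CLOSE 1-2: Q_total=6.40, C_total=3.00, V=2.13; Q1=2.13, Q2=4.27; dissipated=3.413
Final charges: Q1=2.13, Q2=4.27, Q3=9.60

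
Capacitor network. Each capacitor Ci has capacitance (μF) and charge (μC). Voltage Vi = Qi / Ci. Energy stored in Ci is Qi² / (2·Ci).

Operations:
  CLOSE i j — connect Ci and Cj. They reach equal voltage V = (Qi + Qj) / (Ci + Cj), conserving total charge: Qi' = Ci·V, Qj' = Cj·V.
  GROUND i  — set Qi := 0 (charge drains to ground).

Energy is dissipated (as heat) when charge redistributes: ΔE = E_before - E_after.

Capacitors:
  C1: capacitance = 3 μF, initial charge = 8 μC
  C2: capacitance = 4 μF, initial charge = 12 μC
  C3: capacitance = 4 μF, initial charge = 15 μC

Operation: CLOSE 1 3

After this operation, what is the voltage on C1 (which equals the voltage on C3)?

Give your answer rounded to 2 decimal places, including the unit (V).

Answer: 3.29 V

Derivation:
Initial: C1(3μF, Q=8μC, V=2.67V), C2(4μF, Q=12μC, V=3.00V), C3(4μF, Q=15μC, V=3.75V)
Op 1: CLOSE 1-3: Q_total=23.00, C_total=7.00, V=3.29; Q1=9.86, Q3=13.14; dissipated=1.006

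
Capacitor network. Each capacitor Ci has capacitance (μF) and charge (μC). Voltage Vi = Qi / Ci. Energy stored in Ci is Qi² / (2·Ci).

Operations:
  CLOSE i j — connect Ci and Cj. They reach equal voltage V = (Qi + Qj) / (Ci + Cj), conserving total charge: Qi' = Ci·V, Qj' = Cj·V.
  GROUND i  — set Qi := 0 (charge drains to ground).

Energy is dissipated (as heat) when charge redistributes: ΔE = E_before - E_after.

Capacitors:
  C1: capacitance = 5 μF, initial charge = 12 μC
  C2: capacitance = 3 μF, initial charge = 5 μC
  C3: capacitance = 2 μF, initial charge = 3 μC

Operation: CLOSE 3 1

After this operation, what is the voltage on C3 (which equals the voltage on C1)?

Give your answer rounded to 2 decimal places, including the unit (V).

Initial: C1(5μF, Q=12μC, V=2.40V), C2(3μF, Q=5μC, V=1.67V), C3(2μF, Q=3μC, V=1.50V)
Op 1: CLOSE 3-1: Q_total=15.00, C_total=7.00, V=2.14; Q3=4.29, Q1=10.71; dissipated=0.579

Answer: 2.14 V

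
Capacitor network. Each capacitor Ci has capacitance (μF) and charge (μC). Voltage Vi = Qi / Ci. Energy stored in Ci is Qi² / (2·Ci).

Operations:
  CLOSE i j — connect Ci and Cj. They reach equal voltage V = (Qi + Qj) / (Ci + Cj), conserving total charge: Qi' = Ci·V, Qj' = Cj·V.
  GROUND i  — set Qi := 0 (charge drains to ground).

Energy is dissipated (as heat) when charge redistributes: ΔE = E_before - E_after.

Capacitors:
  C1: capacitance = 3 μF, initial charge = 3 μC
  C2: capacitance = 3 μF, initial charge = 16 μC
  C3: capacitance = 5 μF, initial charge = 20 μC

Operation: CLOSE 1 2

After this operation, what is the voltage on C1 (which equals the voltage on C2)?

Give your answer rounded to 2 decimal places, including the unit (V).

Initial: C1(3μF, Q=3μC, V=1.00V), C2(3μF, Q=16μC, V=5.33V), C3(5μF, Q=20μC, V=4.00V)
Op 1: CLOSE 1-2: Q_total=19.00, C_total=6.00, V=3.17; Q1=9.50, Q2=9.50; dissipated=14.083

Answer: 3.17 V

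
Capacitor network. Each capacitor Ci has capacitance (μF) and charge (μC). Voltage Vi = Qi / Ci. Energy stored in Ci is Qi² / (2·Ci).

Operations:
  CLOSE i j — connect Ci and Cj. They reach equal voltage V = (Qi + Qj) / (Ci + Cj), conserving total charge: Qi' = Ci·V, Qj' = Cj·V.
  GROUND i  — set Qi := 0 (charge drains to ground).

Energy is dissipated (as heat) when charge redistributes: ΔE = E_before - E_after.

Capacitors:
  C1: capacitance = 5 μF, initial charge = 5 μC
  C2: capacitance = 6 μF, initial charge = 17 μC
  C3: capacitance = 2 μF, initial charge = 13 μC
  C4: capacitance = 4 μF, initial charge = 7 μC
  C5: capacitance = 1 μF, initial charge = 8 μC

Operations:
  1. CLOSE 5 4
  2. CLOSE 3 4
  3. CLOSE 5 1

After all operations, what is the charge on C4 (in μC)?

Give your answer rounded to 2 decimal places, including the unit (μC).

Initial: C1(5μF, Q=5μC, V=1.00V), C2(6μF, Q=17μC, V=2.83V), C3(2μF, Q=13μC, V=6.50V), C4(4μF, Q=7μC, V=1.75V), C5(1μF, Q=8μC, V=8.00V)
Op 1: CLOSE 5-4: Q_total=15.00, C_total=5.00, V=3.00; Q5=3.00, Q4=12.00; dissipated=15.625
Op 2: CLOSE 3-4: Q_total=25.00, C_total=6.00, V=4.17; Q3=8.33, Q4=16.67; dissipated=8.167
Op 3: CLOSE 5-1: Q_total=8.00, C_total=6.00, V=1.33; Q5=1.33, Q1=6.67; dissipated=1.667
Final charges: Q1=6.67, Q2=17.00, Q3=8.33, Q4=16.67, Q5=1.33

Answer: 16.67 μC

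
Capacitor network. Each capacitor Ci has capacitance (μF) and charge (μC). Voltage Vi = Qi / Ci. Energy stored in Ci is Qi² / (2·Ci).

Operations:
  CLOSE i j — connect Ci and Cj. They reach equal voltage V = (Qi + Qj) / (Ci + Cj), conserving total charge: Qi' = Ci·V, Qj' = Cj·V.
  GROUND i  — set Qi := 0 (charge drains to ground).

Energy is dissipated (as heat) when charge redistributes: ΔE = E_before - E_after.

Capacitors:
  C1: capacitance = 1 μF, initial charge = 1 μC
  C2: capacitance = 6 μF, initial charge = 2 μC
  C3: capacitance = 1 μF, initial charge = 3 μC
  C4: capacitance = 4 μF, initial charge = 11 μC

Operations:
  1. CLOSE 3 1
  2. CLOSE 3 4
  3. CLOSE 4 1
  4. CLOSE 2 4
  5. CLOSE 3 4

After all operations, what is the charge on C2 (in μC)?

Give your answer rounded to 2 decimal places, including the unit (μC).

Initial: C1(1μF, Q=1μC, V=1.00V), C2(6μF, Q=2μC, V=0.33V), C3(1μF, Q=3μC, V=3.00V), C4(4μF, Q=11μC, V=2.75V)
Op 1: CLOSE 3-1: Q_total=4.00, C_total=2.00, V=2.00; Q3=2.00, Q1=2.00; dissipated=1.000
Op 2: CLOSE 3-4: Q_total=13.00, C_total=5.00, V=2.60; Q3=2.60, Q4=10.40; dissipated=0.225
Op 3: CLOSE 4-1: Q_total=12.40, C_total=5.00, V=2.48; Q4=9.92, Q1=2.48; dissipated=0.144
Op 4: CLOSE 2-4: Q_total=11.92, C_total=10.00, V=1.19; Q2=7.15, Q4=4.77; dissipated=5.530
Op 5: CLOSE 3-4: Q_total=7.37, C_total=5.00, V=1.47; Q3=1.47, Q4=5.89; dissipated=0.793
Final charges: Q1=2.48, Q2=7.15, Q3=1.47, Q4=5.89

Answer: 7.15 μC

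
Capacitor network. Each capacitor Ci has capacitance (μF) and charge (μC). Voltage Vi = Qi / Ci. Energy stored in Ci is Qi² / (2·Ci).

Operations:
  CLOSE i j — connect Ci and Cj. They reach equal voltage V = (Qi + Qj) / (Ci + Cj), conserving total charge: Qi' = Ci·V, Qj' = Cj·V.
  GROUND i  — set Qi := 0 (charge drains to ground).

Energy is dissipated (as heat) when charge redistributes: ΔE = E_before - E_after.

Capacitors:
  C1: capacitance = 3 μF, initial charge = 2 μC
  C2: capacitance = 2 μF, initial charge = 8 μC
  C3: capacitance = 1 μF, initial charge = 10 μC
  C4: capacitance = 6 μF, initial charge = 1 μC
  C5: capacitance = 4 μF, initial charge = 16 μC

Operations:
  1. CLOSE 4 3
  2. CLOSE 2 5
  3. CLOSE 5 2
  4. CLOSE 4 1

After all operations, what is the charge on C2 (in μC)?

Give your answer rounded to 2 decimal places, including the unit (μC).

Initial: C1(3μF, Q=2μC, V=0.67V), C2(2μF, Q=8μC, V=4.00V), C3(1μF, Q=10μC, V=10.00V), C4(6μF, Q=1μC, V=0.17V), C5(4μF, Q=16μC, V=4.00V)
Op 1: CLOSE 4-3: Q_total=11.00, C_total=7.00, V=1.57; Q4=9.43, Q3=1.57; dissipated=41.440
Op 2: CLOSE 2-5: Q_total=24.00, C_total=6.00, V=4.00; Q2=8.00, Q5=16.00; dissipated=0.000
Op 3: CLOSE 5-2: Q_total=24.00, C_total=6.00, V=4.00; Q5=16.00, Q2=8.00; dissipated=0.000
Op 4: CLOSE 4-1: Q_total=11.43, C_total=9.00, V=1.27; Q4=7.62, Q1=3.81; dissipated=0.819
Final charges: Q1=3.81, Q2=8.00, Q3=1.57, Q4=7.62, Q5=16.00

Answer: 8.00 μC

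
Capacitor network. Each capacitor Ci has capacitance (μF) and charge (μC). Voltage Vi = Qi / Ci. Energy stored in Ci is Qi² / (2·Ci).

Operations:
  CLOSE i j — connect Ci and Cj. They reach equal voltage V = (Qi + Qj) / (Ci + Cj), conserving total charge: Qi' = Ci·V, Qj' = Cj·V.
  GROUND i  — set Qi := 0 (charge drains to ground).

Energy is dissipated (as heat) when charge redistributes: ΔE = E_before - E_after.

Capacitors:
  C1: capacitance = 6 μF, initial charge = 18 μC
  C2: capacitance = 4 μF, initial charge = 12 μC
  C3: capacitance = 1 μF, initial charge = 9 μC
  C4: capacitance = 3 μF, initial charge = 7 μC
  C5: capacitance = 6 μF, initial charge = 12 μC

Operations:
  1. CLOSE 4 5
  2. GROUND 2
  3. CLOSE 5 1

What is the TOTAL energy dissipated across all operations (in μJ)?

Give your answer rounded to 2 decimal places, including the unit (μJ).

Initial: C1(6μF, Q=18μC, V=3.00V), C2(4μF, Q=12μC, V=3.00V), C3(1μF, Q=9μC, V=9.00V), C4(3μF, Q=7μC, V=2.33V), C5(6μF, Q=12μC, V=2.00V)
Op 1: CLOSE 4-5: Q_total=19.00, C_total=9.00, V=2.11; Q4=6.33, Q5=12.67; dissipated=0.111
Op 2: GROUND 2: Q2=0; energy lost=18.000
Op 3: CLOSE 5-1: Q_total=30.67, C_total=12.00, V=2.56; Q5=15.33, Q1=15.33; dissipated=1.185
Total dissipated: 19.296 μJ

Answer: 19.30 μJ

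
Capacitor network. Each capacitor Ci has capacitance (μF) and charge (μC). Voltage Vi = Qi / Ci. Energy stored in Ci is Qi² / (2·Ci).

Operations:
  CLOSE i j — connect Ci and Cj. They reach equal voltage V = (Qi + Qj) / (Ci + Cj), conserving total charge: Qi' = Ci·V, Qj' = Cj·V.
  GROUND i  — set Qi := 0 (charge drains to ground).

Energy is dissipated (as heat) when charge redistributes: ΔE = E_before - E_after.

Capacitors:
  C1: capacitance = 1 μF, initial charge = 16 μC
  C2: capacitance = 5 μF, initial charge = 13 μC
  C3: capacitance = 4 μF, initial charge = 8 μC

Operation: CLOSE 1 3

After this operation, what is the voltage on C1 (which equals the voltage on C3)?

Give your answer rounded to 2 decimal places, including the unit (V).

Answer: 4.80 V

Derivation:
Initial: C1(1μF, Q=16μC, V=16.00V), C2(5μF, Q=13μC, V=2.60V), C3(4μF, Q=8μC, V=2.00V)
Op 1: CLOSE 1-3: Q_total=24.00, C_total=5.00, V=4.80; Q1=4.80, Q3=19.20; dissipated=78.400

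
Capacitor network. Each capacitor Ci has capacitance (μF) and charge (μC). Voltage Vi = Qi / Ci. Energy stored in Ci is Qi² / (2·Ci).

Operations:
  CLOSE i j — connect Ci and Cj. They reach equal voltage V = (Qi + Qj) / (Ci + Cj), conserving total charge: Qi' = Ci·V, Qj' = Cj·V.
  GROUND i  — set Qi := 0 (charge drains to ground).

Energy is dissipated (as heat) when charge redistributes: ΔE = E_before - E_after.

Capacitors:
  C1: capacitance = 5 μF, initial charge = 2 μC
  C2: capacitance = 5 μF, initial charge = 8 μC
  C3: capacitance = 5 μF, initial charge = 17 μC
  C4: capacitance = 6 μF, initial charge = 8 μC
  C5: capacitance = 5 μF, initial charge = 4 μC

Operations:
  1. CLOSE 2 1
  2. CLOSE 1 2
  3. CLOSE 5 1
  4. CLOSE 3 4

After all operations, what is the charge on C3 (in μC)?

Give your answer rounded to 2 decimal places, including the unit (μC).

Answer: 11.36 μC

Derivation:
Initial: C1(5μF, Q=2μC, V=0.40V), C2(5μF, Q=8μC, V=1.60V), C3(5μF, Q=17μC, V=3.40V), C4(6μF, Q=8μC, V=1.33V), C5(5μF, Q=4μC, V=0.80V)
Op 1: CLOSE 2-1: Q_total=10.00, C_total=10.00, V=1.00; Q2=5.00, Q1=5.00; dissipated=1.800
Op 2: CLOSE 1-2: Q_total=10.00, C_total=10.00, V=1.00; Q1=5.00, Q2=5.00; dissipated=0.000
Op 3: CLOSE 5-1: Q_total=9.00, C_total=10.00, V=0.90; Q5=4.50, Q1=4.50; dissipated=0.050
Op 4: CLOSE 3-4: Q_total=25.00, C_total=11.00, V=2.27; Q3=11.36, Q4=13.64; dissipated=5.824
Final charges: Q1=4.50, Q2=5.00, Q3=11.36, Q4=13.64, Q5=4.50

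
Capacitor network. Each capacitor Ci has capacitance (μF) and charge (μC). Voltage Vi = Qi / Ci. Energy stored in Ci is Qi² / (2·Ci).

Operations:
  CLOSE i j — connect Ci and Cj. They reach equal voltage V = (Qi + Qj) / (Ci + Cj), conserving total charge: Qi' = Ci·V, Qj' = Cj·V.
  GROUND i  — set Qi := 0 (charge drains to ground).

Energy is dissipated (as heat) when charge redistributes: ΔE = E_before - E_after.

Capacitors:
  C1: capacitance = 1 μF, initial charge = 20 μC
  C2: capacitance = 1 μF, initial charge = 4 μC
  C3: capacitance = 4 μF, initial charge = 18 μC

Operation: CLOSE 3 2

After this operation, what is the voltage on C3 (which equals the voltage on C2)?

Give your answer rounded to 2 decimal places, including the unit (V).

Answer: 4.40 V

Derivation:
Initial: C1(1μF, Q=20μC, V=20.00V), C2(1μF, Q=4μC, V=4.00V), C3(4μF, Q=18μC, V=4.50V)
Op 1: CLOSE 3-2: Q_total=22.00, C_total=5.00, V=4.40; Q3=17.60, Q2=4.40; dissipated=0.100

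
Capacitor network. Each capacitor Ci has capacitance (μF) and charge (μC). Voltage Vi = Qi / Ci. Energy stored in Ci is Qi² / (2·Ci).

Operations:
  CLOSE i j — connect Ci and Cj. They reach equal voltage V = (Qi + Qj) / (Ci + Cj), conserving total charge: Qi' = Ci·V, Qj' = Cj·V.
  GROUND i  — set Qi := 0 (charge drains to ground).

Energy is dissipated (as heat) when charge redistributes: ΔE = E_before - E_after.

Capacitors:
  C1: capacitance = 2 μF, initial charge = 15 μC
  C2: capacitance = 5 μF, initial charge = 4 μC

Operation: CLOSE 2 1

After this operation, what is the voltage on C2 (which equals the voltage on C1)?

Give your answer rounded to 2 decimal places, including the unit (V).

Initial: C1(2μF, Q=15μC, V=7.50V), C2(5μF, Q=4μC, V=0.80V)
Op 1: CLOSE 2-1: Q_total=19.00, C_total=7.00, V=2.71; Q2=13.57, Q1=5.43; dissipated=32.064

Answer: 2.71 V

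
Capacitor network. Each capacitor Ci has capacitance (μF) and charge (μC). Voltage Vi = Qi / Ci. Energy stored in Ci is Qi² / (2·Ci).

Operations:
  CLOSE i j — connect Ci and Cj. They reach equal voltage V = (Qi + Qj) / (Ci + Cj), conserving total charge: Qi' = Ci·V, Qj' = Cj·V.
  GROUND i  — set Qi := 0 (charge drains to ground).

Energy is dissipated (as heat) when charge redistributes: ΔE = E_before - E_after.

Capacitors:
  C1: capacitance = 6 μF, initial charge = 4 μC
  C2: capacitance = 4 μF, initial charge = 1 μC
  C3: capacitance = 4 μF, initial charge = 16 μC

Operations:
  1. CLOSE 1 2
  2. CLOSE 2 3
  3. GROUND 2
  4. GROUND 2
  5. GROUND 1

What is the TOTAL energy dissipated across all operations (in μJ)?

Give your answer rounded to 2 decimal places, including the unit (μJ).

Answer: 23.33 μJ

Derivation:
Initial: C1(6μF, Q=4μC, V=0.67V), C2(4μF, Q=1μC, V=0.25V), C3(4μF, Q=16μC, V=4.00V)
Op 1: CLOSE 1-2: Q_total=5.00, C_total=10.00, V=0.50; Q1=3.00, Q2=2.00; dissipated=0.208
Op 2: CLOSE 2-3: Q_total=18.00, C_total=8.00, V=2.25; Q2=9.00, Q3=9.00; dissipated=12.250
Op 3: GROUND 2: Q2=0; energy lost=10.125
Op 4: GROUND 2: Q2=0; energy lost=0.000
Op 5: GROUND 1: Q1=0; energy lost=0.750
Total dissipated: 23.333 μJ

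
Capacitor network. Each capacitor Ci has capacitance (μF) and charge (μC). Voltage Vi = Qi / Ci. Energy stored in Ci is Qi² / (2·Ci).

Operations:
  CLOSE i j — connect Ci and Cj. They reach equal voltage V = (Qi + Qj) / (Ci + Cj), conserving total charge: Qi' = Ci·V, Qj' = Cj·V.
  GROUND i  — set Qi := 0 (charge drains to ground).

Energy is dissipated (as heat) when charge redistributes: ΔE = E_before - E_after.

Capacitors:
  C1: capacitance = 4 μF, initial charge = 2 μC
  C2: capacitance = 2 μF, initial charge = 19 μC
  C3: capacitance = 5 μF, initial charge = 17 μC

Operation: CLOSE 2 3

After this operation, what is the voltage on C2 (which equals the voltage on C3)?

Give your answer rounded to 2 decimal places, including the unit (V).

Answer: 5.14 V

Derivation:
Initial: C1(4μF, Q=2μC, V=0.50V), C2(2μF, Q=19μC, V=9.50V), C3(5μF, Q=17μC, V=3.40V)
Op 1: CLOSE 2-3: Q_total=36.00, C_total=7.00, V=5.14; Q2=10.29, Q3=25.71; dissipated=26.579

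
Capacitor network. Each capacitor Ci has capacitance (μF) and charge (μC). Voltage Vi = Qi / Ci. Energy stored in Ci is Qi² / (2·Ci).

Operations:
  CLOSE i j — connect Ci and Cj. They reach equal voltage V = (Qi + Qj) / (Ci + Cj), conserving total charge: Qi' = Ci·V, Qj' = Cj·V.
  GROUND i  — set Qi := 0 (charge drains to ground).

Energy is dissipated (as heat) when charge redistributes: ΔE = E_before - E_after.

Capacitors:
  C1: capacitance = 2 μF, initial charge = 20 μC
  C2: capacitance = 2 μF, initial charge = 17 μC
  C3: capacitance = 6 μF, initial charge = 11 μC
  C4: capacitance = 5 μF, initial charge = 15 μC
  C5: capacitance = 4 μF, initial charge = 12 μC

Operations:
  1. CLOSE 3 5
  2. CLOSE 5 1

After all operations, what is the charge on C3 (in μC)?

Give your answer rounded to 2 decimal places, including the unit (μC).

Answer: 13.80 μC

Derivation:
Initial: C1(2μF, Q=20μC, V=10.00V), C2(2μF, Q=17μC, V=8.50V), C3(6μF, Q=11μC, V=1.83V), C4(5μF, Q=15μC, V=3.00V), C5(4μF, Q=12μC, V=3.00V)
Op 1: CLOSE 3-5: Q_total=23.00, C_total=10.00, V=2.30; Q3=13.80, Q5=9.20; dissipated=1.633
Op 2: CLOSE 5-1: Q_total=29.20, C_total=6.00, V=4.87; Q5=19.47, Q1=9.73; dissipated=39.527
Final charges: Q1=9.73, Q2=17.00, Q3=13.80, Q4=15.00, Q5=19.47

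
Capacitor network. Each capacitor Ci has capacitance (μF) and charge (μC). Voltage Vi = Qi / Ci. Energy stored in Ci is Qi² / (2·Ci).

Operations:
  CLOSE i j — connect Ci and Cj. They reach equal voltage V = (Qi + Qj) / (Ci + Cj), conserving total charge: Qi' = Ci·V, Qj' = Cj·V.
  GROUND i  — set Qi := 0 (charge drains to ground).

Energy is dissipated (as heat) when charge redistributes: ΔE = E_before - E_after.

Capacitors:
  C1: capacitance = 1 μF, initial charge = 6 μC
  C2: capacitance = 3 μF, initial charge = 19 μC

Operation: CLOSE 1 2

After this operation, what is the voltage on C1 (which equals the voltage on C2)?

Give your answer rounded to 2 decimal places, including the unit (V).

Initial: C1(1μF, Q=6μC, V=6.00V), C2(3μF, Q=19μC, V=6.33V)
Op 1: CLOSE 1-2: Q_total=25.00, C_total=4.00, V=6.25; Q1=6.25, Q2=18.75; dissipated=0.042

Answer: 6.25 V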